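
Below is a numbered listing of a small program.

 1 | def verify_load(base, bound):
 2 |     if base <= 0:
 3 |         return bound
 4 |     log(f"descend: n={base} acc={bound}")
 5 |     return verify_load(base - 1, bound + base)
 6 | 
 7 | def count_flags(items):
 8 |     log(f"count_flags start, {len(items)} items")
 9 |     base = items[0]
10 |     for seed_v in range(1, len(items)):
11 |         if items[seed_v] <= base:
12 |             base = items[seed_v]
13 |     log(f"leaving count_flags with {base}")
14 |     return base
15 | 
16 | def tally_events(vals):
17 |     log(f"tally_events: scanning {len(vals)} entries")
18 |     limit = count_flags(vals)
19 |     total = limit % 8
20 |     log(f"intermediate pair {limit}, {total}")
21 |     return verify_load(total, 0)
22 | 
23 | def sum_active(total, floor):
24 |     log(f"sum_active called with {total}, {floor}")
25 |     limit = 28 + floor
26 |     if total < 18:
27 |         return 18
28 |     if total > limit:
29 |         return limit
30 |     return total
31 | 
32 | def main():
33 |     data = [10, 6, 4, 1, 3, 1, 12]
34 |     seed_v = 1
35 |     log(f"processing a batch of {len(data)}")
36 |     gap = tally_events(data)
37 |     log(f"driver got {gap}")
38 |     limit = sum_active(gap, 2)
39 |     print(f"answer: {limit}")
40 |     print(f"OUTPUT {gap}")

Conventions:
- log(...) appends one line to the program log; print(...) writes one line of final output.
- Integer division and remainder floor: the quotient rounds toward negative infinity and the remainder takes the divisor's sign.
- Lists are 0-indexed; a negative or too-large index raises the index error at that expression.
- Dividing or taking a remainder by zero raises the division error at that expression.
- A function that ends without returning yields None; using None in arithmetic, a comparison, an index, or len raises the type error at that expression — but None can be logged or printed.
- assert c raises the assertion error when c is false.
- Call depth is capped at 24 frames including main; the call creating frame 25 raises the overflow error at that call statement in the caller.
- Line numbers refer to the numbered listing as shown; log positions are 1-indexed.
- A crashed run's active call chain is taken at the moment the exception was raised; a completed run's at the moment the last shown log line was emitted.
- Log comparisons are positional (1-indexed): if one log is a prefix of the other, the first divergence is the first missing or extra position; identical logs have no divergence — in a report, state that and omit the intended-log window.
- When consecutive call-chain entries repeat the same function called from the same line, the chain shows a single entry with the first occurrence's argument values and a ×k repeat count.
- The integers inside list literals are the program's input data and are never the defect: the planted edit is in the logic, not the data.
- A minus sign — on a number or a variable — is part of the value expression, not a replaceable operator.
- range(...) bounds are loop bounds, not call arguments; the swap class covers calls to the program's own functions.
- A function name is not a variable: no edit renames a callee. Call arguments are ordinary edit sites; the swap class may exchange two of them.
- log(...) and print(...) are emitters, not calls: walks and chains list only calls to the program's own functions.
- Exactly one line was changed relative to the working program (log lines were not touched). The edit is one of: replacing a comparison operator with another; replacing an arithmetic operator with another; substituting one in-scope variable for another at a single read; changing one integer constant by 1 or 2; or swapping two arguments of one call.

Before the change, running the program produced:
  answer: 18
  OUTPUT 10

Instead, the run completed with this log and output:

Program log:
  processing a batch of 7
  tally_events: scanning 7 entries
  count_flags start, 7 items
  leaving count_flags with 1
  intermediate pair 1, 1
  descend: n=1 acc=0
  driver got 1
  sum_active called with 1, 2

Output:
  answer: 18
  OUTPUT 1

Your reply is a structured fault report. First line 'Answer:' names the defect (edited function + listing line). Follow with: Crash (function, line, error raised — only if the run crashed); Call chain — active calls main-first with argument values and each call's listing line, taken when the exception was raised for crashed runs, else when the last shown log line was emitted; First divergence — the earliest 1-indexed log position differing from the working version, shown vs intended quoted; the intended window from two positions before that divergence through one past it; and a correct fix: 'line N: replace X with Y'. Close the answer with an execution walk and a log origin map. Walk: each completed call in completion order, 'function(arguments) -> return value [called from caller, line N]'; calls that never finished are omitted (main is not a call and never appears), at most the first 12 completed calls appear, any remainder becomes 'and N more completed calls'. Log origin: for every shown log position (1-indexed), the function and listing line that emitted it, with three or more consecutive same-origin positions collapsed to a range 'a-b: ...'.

Answer: the defect is in count_flags at line 11.
Key fact: The earliest visible damage is log position 4 — 'leaving count_flags with 1' rather than the intended 'leaving count_flags with 12'.
Call chain: main -> sum_active(1, 2) (called at line 38).
First divergence: position 4 — shown 'leaving count_flags with 1', intended 'leaving count_flags with 12'.
Intended log window:
  2: tally_events: scanning 7 entries
  3: count_flags start, 7 items
  4: leaving count_flags with 12
  5: intermediate pair 12, 4
Execution walk:
  count_flags([10, 6, 4, 1, 3, 1, 12]) -> 1  [called from tally_events, line 18]
  verify_load(0, 1) -> 1  [called from verify_load, line 5]
  verify_load(1, 0) -> 1  [called from tally_events, line 21]
  tally_events([10, 6, 4, 1, 3, 1, 12]) -> 1  [called from main, line 36]
  sum_active(1, 2) -> 18  [called from main, line 38]
Log origins:
  1: emitted by main (line 35)
  2: emitted by tally_events (line 17)
  3: emitted by count_flags (line 8)
  4: emitted by count_flags (line 13)
  5: emitted by tally_events (line 20)
  6: emitted by verify_load (line 4)
  7: emitted by main (line 37)
  8: emitted by sum_active (line 24)
A correct fix: line 11: replace `<=` with `>`.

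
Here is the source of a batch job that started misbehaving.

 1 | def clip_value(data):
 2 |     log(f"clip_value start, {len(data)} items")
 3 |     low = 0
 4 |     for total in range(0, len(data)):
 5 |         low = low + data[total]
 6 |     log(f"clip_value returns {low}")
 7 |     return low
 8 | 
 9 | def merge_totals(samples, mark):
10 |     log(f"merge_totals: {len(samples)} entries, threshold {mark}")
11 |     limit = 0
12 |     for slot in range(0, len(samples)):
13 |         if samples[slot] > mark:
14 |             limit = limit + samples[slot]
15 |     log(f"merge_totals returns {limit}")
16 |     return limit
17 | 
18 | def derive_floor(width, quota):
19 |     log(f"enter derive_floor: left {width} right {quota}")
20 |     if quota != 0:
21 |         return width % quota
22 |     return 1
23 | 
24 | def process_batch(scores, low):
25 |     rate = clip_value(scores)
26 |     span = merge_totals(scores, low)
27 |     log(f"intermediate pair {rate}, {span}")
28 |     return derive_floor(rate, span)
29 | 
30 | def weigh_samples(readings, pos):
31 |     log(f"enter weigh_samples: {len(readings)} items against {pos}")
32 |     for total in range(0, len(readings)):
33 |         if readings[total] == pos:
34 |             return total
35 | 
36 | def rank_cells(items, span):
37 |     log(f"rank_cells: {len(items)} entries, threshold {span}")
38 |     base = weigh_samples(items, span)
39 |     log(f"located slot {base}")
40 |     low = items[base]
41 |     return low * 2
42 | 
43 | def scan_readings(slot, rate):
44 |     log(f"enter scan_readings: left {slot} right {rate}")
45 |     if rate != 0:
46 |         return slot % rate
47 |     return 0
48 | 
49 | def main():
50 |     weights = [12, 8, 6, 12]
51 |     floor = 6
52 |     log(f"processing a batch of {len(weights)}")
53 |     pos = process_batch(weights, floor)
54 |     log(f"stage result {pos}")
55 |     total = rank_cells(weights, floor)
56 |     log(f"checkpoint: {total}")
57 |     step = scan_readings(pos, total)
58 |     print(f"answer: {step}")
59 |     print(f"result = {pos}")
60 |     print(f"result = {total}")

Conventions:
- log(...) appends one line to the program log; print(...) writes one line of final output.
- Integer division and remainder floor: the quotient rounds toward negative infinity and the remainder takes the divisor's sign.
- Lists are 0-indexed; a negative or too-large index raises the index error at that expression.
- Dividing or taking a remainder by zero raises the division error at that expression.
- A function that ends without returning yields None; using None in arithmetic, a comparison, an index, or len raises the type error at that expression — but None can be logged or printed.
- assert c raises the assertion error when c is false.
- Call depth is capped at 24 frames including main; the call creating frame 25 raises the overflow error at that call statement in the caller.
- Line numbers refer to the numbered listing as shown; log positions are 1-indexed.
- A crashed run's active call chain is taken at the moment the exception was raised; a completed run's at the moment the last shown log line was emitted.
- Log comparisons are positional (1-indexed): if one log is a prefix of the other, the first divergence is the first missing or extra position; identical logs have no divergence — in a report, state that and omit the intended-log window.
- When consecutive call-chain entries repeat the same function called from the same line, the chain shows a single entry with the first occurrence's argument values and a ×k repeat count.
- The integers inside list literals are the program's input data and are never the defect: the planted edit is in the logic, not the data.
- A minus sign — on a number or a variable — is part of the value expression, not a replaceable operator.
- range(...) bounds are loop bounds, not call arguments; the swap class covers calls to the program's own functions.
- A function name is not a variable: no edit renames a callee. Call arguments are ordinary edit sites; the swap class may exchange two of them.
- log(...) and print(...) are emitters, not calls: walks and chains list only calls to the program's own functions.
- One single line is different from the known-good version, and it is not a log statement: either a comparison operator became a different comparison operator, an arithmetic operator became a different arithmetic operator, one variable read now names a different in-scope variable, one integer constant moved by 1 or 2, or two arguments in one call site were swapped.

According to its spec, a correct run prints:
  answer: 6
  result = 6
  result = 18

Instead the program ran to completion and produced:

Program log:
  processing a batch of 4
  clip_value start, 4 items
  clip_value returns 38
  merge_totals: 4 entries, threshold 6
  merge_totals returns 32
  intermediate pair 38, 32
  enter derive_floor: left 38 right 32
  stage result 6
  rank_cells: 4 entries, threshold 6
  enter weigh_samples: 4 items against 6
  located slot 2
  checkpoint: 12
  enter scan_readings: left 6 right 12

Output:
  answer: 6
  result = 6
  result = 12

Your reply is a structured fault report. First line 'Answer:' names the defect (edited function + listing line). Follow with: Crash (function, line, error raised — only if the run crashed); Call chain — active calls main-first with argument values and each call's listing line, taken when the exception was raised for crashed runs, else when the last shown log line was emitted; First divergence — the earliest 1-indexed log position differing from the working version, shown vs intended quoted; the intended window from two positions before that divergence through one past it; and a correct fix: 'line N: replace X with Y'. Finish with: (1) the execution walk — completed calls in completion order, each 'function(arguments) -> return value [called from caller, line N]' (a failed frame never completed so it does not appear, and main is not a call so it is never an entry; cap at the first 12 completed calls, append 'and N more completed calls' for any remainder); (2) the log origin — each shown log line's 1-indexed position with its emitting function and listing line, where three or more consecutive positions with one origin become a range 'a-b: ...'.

Answer: the defect is in rank_cells at line 41.
Core observation: Everything matches until log position 12, which reads 'checkpoint: 12' in place of 'checkpoint: 18'.
Call chain: main -> scan_readings(6, 12) (called at line 57).
First divergence: position 12 — shown 'checkpoint: 12', intended 'checkpoint: 18'.
Intended log window:
  10: enter weigh_samples: 4 items against 6
  11: located slot 2
  12: checkpoint: 18
  13: enter scan_readings: left 6 right 18
Execution walk:
  clip_value([12, 8, 6, 12]) -> 38  [called from process_batch, line 25]
  merge_totals([12, 8, 6, 12], 6) -> 32  [called from process_batch, line 26]
  derive_floor(38, 32) -> 6  [called from process_batch, line 28]
  process_batch([12, 8, 6, 12], 6) -> 6  [called from main, line 53]
  weigh_samples([12, 8, 6, 12], 6) -> 2  [called from rank_cells, line 38]
  rank_cells([12, 8, 6, 12], 6) -> 12  [called from main, line 55]
  scan_readings(6, 12) -> 6  [called from main, line 57]
Log line origins:
  1: from main, line 52
  2: from clip_value, line 2
  3: from clip_value, line 6
  4: from merge_totals, line 10
  5: from merge_totals, line 15
  6: from process_batch, line 27
  7: from derive_floor, line 19
  8: from main, line 54
  9: from rank_cells, line 37
  10: from weigh_samples, line 31
  11: from rank_cells, line 39
  12: from main, line 56
  13: from scan_readings, line 44
A correct fix: line 41: replace `2` with `3`.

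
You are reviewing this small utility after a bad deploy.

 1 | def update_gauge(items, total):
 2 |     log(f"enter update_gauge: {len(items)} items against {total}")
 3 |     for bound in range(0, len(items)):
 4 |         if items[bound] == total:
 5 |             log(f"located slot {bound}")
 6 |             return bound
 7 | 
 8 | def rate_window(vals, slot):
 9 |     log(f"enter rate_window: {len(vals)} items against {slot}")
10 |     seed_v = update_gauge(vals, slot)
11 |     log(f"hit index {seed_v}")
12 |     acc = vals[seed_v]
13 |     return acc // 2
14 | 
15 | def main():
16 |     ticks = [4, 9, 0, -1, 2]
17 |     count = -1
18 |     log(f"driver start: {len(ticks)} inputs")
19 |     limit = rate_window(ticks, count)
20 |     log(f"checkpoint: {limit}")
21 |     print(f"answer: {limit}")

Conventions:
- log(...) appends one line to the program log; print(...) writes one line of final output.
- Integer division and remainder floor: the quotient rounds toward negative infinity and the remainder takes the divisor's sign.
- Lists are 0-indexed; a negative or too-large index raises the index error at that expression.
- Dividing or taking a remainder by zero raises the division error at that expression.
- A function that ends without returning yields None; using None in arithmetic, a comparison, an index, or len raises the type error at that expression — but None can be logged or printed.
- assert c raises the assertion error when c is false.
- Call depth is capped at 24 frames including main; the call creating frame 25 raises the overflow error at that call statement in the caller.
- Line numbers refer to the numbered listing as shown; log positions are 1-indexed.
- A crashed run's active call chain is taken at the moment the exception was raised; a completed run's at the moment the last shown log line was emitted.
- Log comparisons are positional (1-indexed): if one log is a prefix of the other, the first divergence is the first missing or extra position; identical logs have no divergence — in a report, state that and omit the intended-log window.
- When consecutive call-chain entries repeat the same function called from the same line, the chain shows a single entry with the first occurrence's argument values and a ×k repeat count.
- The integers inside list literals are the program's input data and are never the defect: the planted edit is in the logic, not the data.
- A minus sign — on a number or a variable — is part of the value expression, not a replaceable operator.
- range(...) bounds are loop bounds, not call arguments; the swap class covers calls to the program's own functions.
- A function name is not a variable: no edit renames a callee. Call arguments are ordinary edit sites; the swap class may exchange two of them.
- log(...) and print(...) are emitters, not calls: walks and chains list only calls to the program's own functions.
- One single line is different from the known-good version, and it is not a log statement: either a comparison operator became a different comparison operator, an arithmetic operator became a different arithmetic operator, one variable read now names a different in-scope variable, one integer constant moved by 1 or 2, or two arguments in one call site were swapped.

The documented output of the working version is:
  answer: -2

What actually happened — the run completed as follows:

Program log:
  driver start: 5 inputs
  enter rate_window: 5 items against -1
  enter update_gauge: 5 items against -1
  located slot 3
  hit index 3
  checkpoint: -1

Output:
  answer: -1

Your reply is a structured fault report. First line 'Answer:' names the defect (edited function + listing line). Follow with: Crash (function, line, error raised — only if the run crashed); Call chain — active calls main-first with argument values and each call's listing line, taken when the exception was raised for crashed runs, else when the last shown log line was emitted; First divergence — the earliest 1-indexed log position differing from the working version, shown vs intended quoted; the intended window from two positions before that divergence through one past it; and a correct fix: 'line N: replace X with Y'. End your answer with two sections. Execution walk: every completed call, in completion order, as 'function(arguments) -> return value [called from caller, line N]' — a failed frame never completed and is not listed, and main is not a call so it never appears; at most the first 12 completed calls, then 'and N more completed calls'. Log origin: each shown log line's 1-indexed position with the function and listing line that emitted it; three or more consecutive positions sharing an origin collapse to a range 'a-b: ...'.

Answer: the defect is in rate_window at line 13.
Key observation: The log first diverges at position 6: the faulty run prints 'checkpoint: -1' where the working version prints 'checkpoint: -2'.
Call chain: main.
First divergence: position 6; shown 'checkpoint: -1' vs intended 'checkpoint: -2'.
Intended log window:
  4: located slot 3
  5: hit index 3
  6: checkpoint: -2
Execution walk:
  update_gauge([4, 9, 0, -1, 2], -1) -> 3  [called from rate_window, line 10]
  rate_window([4, 9, 0, -1, 2], -1) -> -1  [called from main, line 19]
Origin of each log line:
  1: from main, line 18
  2: from rate_window, line 9
  3: from update_gauge, line 2
  4: from update_gauge, line 5
  5: from rate_window, line 11
  6: from main, line 20
A correct fix: line 13: replace `//` with `*`.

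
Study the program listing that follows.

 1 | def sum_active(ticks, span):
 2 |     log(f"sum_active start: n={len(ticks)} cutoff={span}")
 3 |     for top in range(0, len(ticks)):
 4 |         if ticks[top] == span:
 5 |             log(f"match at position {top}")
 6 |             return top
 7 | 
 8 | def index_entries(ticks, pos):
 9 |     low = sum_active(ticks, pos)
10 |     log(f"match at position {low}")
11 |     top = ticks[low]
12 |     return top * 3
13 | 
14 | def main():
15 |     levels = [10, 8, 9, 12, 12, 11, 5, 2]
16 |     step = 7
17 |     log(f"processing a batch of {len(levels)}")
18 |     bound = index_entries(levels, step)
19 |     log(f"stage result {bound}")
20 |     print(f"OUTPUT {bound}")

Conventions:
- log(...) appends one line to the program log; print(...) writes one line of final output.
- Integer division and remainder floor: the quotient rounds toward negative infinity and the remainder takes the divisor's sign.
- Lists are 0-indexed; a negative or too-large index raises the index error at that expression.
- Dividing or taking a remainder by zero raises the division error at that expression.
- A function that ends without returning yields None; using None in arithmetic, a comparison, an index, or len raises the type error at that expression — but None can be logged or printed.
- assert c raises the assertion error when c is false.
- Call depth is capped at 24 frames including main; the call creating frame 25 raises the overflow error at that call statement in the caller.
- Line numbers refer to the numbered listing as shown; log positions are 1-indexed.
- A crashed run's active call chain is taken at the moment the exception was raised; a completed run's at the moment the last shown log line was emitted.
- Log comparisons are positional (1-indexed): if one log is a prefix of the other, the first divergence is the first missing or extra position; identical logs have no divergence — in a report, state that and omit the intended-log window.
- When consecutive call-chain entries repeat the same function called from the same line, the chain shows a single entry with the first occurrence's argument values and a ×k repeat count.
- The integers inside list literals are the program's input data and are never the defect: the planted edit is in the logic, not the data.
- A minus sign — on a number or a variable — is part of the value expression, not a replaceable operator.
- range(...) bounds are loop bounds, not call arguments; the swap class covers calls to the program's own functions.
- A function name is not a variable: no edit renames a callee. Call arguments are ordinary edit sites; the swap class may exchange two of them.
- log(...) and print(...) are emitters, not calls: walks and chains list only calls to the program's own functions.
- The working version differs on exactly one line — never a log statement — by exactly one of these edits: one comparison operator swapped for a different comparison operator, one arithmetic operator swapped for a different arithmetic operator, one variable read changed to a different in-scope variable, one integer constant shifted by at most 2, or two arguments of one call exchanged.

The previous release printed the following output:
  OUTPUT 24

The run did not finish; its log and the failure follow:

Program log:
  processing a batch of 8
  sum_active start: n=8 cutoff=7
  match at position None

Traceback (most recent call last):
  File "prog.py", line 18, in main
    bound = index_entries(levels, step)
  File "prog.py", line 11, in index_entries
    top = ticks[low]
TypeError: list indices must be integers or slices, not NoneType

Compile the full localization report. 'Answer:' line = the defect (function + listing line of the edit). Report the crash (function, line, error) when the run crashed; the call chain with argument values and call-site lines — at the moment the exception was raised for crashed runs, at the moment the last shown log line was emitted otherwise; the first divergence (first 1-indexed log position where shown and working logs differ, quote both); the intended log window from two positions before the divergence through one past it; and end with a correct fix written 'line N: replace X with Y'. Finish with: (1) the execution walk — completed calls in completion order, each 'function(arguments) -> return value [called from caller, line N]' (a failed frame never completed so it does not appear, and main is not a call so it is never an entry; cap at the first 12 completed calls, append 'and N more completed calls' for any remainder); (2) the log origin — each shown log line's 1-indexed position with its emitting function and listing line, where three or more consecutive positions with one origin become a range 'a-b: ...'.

Answer: the defect is in main at line 16.
Key fact: At log position 2 the runs split — shown 'sum_active start: n=8 cutoff=7', but the working version logs 'sum_active start: n=8 cutoff=8'.
Crash: index_entries, line 11, TypeError.
Call chain: main -> index_entries([10, 8, 9, 12, 12, 11, 5, 2], 7) (called at line 18).
First divergence: position 2; shown 'sum_active start: n=8 cutoff=7' vs intended 'sum_active start: n=8 cutoff=8'.
Intended log window:
  1: processing a batch of 8
  2: sum_active start: n=8 cutoff=8
  3: match at position 1
Execution walk:
  sum_active([10, 8, 9, 12, 12, 11, 5, 2], 7) -> None  [called from index_entries, line 9]
Log origin:
  1: logged in main at line 17
  2: logged in sum_active at line 2
  3: logged in index_entries at line 10
A correct fix: line 16: replace `7` with `8`.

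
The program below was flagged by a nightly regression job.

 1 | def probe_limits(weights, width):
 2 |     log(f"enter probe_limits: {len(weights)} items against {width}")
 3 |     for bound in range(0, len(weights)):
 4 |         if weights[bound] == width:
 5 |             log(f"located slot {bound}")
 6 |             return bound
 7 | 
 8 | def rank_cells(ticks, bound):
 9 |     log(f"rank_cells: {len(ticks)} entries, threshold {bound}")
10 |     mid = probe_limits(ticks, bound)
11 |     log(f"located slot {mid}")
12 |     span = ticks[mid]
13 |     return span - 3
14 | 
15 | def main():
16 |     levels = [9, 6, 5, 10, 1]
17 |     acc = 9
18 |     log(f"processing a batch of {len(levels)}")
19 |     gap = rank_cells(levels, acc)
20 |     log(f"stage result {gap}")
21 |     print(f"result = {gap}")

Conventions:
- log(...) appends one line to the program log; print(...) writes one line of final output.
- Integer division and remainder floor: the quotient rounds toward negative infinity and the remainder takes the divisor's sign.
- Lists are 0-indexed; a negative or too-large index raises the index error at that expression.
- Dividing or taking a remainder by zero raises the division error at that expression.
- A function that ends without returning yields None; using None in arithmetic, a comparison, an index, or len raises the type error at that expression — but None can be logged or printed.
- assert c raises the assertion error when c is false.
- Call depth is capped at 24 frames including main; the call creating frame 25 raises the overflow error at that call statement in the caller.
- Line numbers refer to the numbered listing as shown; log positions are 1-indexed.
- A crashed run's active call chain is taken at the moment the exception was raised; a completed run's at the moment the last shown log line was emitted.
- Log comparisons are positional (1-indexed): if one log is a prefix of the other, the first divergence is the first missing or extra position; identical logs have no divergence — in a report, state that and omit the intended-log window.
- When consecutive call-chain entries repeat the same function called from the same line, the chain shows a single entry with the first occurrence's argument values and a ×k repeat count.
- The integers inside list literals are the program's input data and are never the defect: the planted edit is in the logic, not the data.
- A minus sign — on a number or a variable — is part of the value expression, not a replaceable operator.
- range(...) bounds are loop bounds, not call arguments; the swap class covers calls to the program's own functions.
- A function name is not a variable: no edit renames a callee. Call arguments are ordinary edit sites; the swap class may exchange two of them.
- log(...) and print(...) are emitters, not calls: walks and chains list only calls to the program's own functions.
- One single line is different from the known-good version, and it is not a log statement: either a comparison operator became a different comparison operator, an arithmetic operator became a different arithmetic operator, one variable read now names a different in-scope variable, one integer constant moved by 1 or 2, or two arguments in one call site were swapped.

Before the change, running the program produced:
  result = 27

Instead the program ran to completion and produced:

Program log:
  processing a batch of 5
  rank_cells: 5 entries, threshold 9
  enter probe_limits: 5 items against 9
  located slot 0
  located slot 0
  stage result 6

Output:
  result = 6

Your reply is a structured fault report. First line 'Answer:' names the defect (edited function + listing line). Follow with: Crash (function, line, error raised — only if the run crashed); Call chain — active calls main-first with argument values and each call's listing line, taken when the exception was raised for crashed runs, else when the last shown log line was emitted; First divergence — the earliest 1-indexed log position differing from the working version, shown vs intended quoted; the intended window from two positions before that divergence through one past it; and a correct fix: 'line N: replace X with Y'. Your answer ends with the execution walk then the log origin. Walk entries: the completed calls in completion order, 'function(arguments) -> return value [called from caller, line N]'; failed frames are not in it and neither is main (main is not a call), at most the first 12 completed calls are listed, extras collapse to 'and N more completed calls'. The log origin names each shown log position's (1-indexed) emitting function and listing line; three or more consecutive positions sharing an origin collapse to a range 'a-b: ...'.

Answer: the defect is in rank_cells at line 13.
The tell: Everything matches until log position 6, which reads 'stage result 6' in place of 'stage result 27'.
Call chain: main.
First divergence: at position 6 the run shows 'stage result 6' where the working version logs 'stage result 27'.
Intended log window:
  4: located slot 0
  5: located slot 0
  6: stage result 27
Execution walk:
  probe_limits([9, 6, 5, 10, 1], 9) -> 0  [called from rank_cells, line 10]
  rank_cells([9, 6, 5, 10, 1], 9) -> 6  [called from main, line 19]
Log origin:
  1: from main, line 18
  2: from rank_cells, line 9
  3: from probe_limits, line 2
  4: from probe_limits, line 5
  5: from rank_cells, line 11
  6: from main, line 20
A correct fix: line 13: replace `-` with `*`.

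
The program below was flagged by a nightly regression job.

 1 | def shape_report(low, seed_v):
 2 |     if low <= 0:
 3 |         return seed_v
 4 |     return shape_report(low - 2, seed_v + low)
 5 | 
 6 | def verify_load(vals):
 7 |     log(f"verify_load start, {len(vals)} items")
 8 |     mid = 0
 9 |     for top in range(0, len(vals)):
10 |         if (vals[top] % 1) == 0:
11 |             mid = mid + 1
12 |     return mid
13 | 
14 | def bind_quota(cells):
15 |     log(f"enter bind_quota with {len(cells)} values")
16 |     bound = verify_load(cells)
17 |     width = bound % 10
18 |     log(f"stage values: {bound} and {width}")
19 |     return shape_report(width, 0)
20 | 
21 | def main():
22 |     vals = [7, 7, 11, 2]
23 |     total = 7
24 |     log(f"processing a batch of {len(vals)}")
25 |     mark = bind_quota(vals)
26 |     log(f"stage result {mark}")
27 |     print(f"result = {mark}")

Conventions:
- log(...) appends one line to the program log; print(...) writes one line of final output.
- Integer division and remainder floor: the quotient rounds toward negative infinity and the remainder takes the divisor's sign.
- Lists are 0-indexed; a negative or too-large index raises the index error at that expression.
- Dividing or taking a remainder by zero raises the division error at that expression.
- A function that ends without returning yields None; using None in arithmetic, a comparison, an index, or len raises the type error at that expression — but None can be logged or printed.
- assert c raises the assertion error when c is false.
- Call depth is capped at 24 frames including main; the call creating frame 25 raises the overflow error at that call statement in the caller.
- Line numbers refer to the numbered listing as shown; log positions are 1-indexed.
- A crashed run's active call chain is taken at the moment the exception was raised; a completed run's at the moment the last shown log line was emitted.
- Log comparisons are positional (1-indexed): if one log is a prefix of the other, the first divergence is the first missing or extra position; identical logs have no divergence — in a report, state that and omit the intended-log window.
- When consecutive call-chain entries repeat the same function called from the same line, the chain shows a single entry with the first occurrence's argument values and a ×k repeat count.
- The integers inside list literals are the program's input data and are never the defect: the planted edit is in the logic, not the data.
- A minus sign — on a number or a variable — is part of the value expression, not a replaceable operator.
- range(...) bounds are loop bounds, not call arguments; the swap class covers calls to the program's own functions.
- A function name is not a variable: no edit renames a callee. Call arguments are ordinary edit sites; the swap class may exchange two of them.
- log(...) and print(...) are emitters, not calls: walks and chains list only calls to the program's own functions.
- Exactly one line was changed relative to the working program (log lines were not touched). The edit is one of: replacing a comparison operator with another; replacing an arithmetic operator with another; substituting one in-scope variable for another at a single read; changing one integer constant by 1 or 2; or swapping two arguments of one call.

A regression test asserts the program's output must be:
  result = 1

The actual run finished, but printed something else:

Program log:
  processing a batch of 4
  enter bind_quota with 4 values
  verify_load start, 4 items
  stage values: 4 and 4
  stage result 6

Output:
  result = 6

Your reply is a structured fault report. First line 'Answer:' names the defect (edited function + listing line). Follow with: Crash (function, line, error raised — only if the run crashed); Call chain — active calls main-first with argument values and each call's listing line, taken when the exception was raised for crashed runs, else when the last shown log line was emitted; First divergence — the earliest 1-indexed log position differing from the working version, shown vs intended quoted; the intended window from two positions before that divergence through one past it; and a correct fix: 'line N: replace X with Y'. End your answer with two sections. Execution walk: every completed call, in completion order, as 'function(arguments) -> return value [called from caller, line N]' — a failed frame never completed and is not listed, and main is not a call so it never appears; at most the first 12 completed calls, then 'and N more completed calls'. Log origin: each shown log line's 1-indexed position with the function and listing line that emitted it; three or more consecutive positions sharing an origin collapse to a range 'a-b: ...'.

Answer: the defect is in verify_load at line 10.
The tell: Log line 4 is where behavior first shows: 'stage values: 4 and 4' appears instead of 'stage values: 1 and 1'.
Call chain: main.
First divergence: position 4; shown 'stage values: 4 and 4' vs intended 'stage values: 1 and 1'.
Intended log window:
  2: enter bind_quota with 4 values
  3: verify_load start, 4 items
  4: stage values: 1 and 1
  5: stage result 1
Execution walk:
  verify_load([7, 7, 11, 2]) -> 4  [called from bind_quota, line 16]
  shape_report(0, 6) -> 6  [called from shape_report, line 4]
  shape_report(2, 4) -> 6  [called from shape_report, line 4]
  shape_report(4, 0) -> 6  [called from bind_quota, line 19]
  bind_quota([7, 7, 11, 2]) -> 6  [called from main, line 25]
Origin of each log line:
  1: emitted by main (line 24)
  2: emitted by bind_quota (line 15)
  3: emitted by verify_load (line 7)
  4: emitted by bind_quota (line 18)
  5: emitted by main (line 26)
A correct fix: line 10: replace `1` with `2`.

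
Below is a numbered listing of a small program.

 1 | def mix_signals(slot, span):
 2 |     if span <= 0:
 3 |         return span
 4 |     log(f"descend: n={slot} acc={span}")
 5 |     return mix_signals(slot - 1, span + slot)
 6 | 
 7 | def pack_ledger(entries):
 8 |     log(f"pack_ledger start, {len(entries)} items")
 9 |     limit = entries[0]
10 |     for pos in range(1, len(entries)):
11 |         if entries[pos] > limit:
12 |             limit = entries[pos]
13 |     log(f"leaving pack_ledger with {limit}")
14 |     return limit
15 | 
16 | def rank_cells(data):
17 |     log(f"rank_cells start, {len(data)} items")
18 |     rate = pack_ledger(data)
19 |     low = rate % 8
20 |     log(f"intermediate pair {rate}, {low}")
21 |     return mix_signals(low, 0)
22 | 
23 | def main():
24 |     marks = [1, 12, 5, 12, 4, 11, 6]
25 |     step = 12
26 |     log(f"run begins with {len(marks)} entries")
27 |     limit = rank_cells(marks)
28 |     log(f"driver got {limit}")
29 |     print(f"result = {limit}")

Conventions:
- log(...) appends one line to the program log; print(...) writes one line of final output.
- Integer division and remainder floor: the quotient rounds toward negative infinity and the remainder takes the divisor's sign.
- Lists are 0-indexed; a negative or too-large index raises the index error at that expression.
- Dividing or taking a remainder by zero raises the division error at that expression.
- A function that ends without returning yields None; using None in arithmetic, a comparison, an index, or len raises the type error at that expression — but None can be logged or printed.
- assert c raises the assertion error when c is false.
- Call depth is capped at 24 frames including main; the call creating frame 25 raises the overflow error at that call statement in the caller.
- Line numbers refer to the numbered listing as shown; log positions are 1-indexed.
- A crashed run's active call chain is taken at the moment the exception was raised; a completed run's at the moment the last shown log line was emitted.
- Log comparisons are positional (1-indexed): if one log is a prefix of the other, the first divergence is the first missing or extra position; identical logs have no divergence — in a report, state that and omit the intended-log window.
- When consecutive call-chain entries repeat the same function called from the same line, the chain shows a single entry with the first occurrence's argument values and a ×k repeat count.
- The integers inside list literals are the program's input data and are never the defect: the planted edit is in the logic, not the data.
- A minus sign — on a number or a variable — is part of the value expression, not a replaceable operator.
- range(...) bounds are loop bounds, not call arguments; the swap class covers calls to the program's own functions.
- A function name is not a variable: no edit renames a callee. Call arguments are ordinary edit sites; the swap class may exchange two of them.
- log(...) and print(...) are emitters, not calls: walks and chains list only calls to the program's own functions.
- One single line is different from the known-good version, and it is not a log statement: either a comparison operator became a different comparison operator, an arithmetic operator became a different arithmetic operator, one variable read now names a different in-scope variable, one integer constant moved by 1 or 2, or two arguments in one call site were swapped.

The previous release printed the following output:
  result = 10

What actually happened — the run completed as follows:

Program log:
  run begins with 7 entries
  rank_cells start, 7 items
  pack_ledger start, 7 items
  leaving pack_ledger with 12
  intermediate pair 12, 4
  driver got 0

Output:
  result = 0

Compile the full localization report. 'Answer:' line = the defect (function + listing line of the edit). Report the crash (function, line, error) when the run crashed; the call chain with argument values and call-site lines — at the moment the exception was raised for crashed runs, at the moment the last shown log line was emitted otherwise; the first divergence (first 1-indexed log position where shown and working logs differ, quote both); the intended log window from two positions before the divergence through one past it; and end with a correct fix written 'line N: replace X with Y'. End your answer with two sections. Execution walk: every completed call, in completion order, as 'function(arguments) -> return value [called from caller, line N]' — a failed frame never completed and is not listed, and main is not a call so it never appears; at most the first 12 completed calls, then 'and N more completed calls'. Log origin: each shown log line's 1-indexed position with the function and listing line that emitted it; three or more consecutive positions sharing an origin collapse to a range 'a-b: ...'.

Answer: the defect is in mix_signals at line 2.
Core observation: At log position 6 the runs split — shown 'driver got 0', but the working version logs 'descend: n=4 acc=0'.
Call chain: main.
First divergence: position 6 — shown 'driver got 0', intended 'descend: n=4 acc=0'.
Intended log window:
  4: leaving pack_ledger with 12
  5: intermediate pair 12, 4
  6: descend: n=4 acc=0
  7: descend: n=3 acc=4
Execution walk:
  pack_ledger([1, 12, 5, 12, 4, 11, 6]) -> 12  [called from rank_cells, line 18]
  mix_signals(4, 0) -> 0  [called from rank_cells, line 21]
  rank_cells([1, 12, 5, 12, 4, 11, 6]) -> 0  [called from main, line 27]
Log line origins:
  1: logged in main at line 26
  2: logged in rank_cells at line 17
  3: logged in pack_ledger at line 8
  4: logged in pack_ledger at line 13
  5: logged in rank_cells at line 20
  6: logged in main at line 28
A correct fix: line 2: replace `span` with `slot`.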